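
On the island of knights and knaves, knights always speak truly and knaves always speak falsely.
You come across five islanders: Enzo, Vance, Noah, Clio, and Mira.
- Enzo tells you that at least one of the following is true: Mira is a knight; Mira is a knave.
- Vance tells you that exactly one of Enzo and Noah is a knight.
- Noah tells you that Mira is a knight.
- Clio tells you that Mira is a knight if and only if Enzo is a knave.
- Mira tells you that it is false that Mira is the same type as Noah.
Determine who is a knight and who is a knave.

Enzo is a knight, Vance is a knight, Noah is a knave, Clio is a knight, and Mira is a knave.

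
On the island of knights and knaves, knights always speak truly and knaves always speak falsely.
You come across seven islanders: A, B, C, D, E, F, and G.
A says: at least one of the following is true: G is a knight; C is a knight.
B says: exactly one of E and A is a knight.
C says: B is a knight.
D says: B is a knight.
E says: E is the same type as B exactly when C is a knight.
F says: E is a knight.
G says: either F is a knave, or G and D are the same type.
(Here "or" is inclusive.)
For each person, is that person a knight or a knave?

A is a knight, B is a knight, C is a knight, D is a knight, E is a knave, F is a knave, and G is a knight.

A (knight): "at least one of the following is true: G is a knight; C is a knight" — True. ✓
B (knight): "exactly one of E and A is a knight" — True. ✓
As a knight, C's statement "B is a knight" should be True; it is.
As a knight, D's statement "B is a knight" should be True; it is.
E is a knave; "E is the same type as B exactly when C is a knight" is false, as required.
F is a knave; "E is a knight" is false, as required.
G is a knight, and the claim "either F is a knave, or G and D are the same type" is indeed True.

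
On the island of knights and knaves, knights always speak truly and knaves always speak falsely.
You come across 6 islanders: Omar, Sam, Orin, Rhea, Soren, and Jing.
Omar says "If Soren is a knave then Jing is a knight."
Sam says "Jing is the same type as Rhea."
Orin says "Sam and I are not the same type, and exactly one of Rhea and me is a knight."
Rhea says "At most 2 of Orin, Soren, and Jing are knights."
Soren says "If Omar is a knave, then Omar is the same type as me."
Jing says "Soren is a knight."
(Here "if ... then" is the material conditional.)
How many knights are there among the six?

4

The unique consistent assignment is Omar=knight, Sam=knave, Orin=knight, Rhea=knave, Soren=knight, Jing=knight.
That has 4 knights.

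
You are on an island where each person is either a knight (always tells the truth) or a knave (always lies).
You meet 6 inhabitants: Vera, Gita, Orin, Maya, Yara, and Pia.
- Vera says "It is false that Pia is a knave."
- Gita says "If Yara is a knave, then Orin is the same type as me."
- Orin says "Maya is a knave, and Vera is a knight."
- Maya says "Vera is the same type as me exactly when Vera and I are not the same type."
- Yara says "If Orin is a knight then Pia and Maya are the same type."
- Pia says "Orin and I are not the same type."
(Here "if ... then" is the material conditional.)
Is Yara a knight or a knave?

Yara is a knight.

Consistent assignments: {Vera=knave, Gita=knight, Orin=knave, Maya=knave, Yara=knight, Pia=knave}
In every consistent assignment, Yara is a knight.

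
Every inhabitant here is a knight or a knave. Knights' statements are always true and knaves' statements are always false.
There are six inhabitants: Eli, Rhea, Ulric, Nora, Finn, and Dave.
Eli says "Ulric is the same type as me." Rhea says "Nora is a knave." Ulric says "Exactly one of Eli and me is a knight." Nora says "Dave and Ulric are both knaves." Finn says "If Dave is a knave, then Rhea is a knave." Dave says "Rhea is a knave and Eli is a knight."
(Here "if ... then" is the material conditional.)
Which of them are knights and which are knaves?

As a knave, Eli's statement "Ulric is the same type as me" should be False; it is.
Rhea is a knight; "Nora is a knave" is true, as required.
Since Ulric is a knight, "exactly one of Eli and me is a knight" needs to be true, which holds.
Nora is a knave, so "Dave and Ulric are both knaves" must be False — and it is.
Finn is a knave, and the claim "if Dave is a knave, then Rhea is a knave" is indeed False.
Dave (knave): "Rhea is a knave and Eli is a knight" — False. ✓

Knights: Rhea and Ulric. Knaves: Eli, Nora, Finn, and Dave.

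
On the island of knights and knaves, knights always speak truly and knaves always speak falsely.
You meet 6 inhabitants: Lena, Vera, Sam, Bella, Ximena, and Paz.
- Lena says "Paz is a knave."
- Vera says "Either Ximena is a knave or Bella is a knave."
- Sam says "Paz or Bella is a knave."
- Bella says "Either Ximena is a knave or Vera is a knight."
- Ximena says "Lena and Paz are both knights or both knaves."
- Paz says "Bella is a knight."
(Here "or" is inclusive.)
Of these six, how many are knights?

3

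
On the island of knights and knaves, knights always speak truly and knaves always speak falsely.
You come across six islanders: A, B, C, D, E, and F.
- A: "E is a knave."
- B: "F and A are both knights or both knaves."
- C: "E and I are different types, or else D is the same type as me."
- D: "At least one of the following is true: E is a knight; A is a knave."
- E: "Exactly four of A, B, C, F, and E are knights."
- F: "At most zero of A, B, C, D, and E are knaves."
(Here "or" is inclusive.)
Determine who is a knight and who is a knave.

As a knight, A's statement "E is a knave" should be true; it is.
Since B is a knave, "F and A are both knights or both knaves" needs to be False, which holds.
As a knight, C's statement "E and I are different types, or else D is the same type as me" should be true; it is.
D is a knave, and the claim "at least one of the following is true: E is a knight; A is a knave" is indeed False.
E (knave): "exactly four of A, B, C, F, and E are knights" — False. ✓
Since F is a knave, "at most zero of A, B, C, D, and E are knaves" needs to be False, which holds.

A is a knight, B is a knave, C is a knight, D is a knave, E is a knave, and F is a knave.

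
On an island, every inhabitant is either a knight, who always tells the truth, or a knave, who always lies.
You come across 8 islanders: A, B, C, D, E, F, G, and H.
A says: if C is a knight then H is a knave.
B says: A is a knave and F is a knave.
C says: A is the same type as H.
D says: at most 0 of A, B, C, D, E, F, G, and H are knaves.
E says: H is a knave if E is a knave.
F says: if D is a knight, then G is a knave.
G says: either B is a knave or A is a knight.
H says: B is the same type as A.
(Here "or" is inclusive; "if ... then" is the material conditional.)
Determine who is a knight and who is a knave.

A (knight): "if C is a knight then H is a knave" — true. ✓
B (knave): "A is a knave and F is a knave" — False. ✓
C is a knave, so "A is the same type as H" must be False — and it is.
As a knave, D's statement "at most 0 of A, B, C, D, E, F, G, and H are knaves" should be False; it is.
E is a knight; "H is a knave if E is a knave" is true, as required.
F is a knight, so "if D is a knight, then G is a knave" must be true — and it is.
G is a knight, and the claim "either B is a knave or A is a knight" is indeed true.
H is a knave, and the claim "B is the same type as A" is indeed False.

A is a knight, B is a knave, C is a knave, D is a knave, E is a knight, F is a knight, G is a knight, and H is a knave.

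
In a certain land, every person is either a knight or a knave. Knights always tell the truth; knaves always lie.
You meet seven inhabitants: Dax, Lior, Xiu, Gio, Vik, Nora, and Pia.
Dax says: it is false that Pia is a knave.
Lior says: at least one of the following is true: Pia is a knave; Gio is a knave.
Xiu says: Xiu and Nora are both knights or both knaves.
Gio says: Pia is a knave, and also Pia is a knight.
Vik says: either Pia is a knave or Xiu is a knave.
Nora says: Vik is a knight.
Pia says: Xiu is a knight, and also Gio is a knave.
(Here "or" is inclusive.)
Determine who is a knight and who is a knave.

Dax is a knave, Lior is a knight, Xiu is a knave, Gio is a knave, Vik is a knight, Nora is a knight, and Pia is a knave.

Dax is a knave, so "it is false that Pia is a knave" must be False — and it is.
Since Lior is a knight, "at least one of the following is true: Pia is a knave; Gio is a knave" needs to be true, which holds.
Xiu (knave): "Xiu and Nora are both knights or both knaves" — False. ✓
As a knave, Gio's statement "Pia is a knave, and also Pia is a knight" should be False; it is.
Vik is a knight, so "either Pia is a knave or Xiu is a knave" must be true — and it is.
Nora is a knight, and the claim "Vik is a knight" is indeed true.
Pia (knave): "Xiu is a knight, and also Gio is a knave" — False. ✓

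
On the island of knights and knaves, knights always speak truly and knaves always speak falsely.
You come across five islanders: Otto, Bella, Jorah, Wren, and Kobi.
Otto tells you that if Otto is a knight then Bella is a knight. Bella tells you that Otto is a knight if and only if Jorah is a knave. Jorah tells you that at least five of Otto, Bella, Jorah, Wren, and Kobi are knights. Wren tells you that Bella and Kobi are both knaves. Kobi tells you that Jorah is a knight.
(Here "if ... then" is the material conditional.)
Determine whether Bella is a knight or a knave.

Bella is a knight.

Consistent assignments: {Otto=knight, Bella=knight, Jorah=knave, Wren=knave, Kobi=knave}
In every consistent assignment, Bella is a knight.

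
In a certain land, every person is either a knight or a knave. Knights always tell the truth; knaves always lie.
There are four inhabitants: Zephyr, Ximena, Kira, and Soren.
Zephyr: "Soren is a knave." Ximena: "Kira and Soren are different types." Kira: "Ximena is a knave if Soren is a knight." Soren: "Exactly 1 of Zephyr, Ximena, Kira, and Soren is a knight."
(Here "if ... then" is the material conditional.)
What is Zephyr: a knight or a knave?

Consistent assignments: {Zephyr=knight, Ximena=knight, Kira=knight, Soren=knave}
In every consistent assignment, Zephyr is a knight.

Zephyr is a knight.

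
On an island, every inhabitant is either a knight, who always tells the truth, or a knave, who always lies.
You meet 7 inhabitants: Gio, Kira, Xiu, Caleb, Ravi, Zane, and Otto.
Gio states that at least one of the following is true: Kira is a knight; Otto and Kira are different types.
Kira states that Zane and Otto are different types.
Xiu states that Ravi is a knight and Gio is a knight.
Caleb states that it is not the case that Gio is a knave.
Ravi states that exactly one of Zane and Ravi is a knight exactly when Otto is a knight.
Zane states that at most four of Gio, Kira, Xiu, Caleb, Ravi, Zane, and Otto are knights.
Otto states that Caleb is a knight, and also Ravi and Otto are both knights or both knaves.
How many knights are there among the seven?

6

The unique consistent assignment is Gio=knight, Kira=knight, Xiu=knight, Caleb=knight, Ravi=knight, Zane=knave, Otto=knight.
That has 6 knights.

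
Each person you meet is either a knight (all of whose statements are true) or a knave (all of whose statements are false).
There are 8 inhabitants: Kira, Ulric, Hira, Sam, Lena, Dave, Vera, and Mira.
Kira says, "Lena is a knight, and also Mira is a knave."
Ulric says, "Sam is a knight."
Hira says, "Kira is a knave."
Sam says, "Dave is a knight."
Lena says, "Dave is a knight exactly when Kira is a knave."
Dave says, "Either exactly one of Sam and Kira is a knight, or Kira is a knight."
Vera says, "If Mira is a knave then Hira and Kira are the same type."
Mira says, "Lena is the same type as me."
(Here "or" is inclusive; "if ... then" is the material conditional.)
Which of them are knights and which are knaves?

As a knave, Kira's statement "Lena is a knight, and also Mira is a knave" should be False; it is.
As a knight, Ulric's statement "Sam is a knight" should be True; it is.
Hira is a knight; "Kira is a knave" is True, as required.
Sam (knight): "Dave is a knight" — True. ✓
Lena is a knight; "Dave is a knight exactly when Kira is a knave" is True, as required.
Dave is a knight, and the claim "either exactly one of Sam and Kira is a knight, or Kira is a knight" is indeed True.
Since Vera is a knight, "if Mira is a knave then Hira and Kira are the same type" needs to be True, which holds.
Mira is a knight, and the claim "Lena is the same type as me" is indeed True.

Kira is a knave, Ulric is a knight, Hira is a knight, Sam is a knight, Lena is a knight, Dave is a knight, Vera is a knight, and Mira is a knight.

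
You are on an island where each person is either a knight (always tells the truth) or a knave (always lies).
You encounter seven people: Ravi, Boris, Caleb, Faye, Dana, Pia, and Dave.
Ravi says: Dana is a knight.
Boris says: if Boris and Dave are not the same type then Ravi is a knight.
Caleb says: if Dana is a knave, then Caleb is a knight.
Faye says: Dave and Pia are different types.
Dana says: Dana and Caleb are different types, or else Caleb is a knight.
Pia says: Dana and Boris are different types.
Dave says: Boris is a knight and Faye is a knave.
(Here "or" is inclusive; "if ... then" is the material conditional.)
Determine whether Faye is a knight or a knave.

Faye is a knave.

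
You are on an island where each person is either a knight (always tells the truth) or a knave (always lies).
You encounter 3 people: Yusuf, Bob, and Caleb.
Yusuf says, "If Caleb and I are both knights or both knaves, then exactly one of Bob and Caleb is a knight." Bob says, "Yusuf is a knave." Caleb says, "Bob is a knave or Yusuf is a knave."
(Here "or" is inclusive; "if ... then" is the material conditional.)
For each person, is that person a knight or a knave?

As a knight, Yusuf's statement "if Caleb and I are both knights or both knaves, then exactly one of Bob and Caleb is a knight" should be true; it is.
Bob is a knave; "Yusuf is a knave" is False, as required.
Since Caleb is a knight, "Bob is a knave or Yusuf is a knave" needs to be true, which holds.

Yusuf is a knight, Bob is a knave, and Caleb is a knight.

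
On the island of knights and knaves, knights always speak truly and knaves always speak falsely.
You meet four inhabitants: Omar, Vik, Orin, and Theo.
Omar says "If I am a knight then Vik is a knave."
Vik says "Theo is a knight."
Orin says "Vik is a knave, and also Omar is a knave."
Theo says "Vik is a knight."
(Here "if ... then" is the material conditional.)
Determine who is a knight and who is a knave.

Omar is a knight, Vik is a knave, Orin is a knave, and Theo is a knave.

Omar is a knight; "if I am a knight then Vik is a knave" is True, as required.
Vik is a knave, and the claim "Theo is a knight" is indeed False.
Orin (knave): "Vik is a knave, and also Omar is a knave" — False. ✓
Theo is a knave, so "Vik is a knight" must be False — and it is.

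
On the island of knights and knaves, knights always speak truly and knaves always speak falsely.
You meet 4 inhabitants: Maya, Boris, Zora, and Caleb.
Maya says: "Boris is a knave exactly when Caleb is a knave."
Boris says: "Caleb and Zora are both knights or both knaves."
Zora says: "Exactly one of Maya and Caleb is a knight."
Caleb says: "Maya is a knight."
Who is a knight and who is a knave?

Knights: Boris. Knaves: Maya, Zora, and Caleb.

Suppose Maya is a knight. Then Maya's statement "Boris is a knave exactly when Caleb is a knave" would have to be true. Checking the 8 ways to assign the others, none is consistent with every speaker.
(For instance, with Boris=knight, Zora=knave, Caleb=knave, Maya's claim "Boris is a knave exactly when Caleb is a knave" comes out false where it would need to be true.)
So Maya must be a knave, making "Boris is a knave exactly when Caleb is a knave" false. Taking Maya=knave, Boris=knight, Zora=knave, Caleb=knave, each remaining statement checks out:
  Boris (knight): "Caleb and Zora are both knights or both knaves" — true. ✓
  Zora (knave): "exactly one of Maya and Caleb is a knight" — false. ✓
  Caleb (knave): "Maya is a knight" — false. ✓
This is the unique consistent assignment.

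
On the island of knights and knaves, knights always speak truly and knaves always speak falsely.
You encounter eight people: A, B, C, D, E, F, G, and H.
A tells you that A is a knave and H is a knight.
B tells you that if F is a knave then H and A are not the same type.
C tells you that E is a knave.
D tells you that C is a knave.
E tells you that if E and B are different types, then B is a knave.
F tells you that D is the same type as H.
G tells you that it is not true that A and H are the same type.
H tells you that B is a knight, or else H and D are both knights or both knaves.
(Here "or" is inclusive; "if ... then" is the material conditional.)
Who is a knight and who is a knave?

A is a knave, B is a knave, C is a knave, D is a knight, E is a knight, F is a knave, G is a knave, and H is a knave.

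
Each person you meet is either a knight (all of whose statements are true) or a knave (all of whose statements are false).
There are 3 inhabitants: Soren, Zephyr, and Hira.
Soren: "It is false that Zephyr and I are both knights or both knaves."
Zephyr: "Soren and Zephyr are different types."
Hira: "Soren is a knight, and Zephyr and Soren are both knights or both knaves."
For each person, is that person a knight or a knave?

Soren is a knave, Zephyr is a knave, and Hira is a knave.

Soren (knave): "it is false that Zephyr and I are both knights or both knaves" — False. ✓
Since Zephyr is a knave, "Soren and Zephyr are different types" needs to be False, which holds.
Hira is a knave; "Soren is a knight, and Zephyr and Soren are both knights or both knaves" is False, as required.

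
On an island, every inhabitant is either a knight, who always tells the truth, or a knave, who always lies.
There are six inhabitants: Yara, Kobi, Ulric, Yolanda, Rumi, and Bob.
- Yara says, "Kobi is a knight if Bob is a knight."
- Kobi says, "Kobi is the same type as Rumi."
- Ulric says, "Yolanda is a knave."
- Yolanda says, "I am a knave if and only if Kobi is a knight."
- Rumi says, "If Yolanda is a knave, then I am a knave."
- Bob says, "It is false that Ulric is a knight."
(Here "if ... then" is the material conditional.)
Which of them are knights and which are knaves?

Yara is a knave, Kobi is a knave, Ulric is a knave, Yolanda is a knight, Rumi is a knight, and Bob is a knight.

Since Yara is a knave, "Kobi is a knight if Bob is a knight" needs to be False, which holds.
Kobi (knave): "Kobi is the same type as Rumi" — False. ✓
As a knave, Ulric's statement "Yolanda is a knave" should be False; it is.
Yolanda (knight): "I am a knave if and only if Kobi is a knight" — true. ✓
Rumi is a knight, and the claim "if Yolanda is a knave, then I am a knave" is indeed true.
As a knight, Bob's statement "it is false that Ulric is a knight" should be true; it is.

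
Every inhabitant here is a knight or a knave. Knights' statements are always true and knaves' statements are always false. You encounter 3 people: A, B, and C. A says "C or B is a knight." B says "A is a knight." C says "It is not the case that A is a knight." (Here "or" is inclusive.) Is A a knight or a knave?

Consistent assignments: {A=knight, B=knight, C=knave}
In every consistent assignment, A is a knight.

A is a knight.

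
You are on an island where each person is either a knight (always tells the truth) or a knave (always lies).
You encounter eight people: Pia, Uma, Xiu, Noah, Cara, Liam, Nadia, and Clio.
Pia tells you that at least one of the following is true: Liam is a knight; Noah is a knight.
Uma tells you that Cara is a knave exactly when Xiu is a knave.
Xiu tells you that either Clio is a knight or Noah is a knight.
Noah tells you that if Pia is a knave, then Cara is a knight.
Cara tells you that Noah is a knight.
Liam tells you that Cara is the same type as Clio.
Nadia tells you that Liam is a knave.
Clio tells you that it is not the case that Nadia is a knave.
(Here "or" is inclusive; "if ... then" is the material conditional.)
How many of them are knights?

3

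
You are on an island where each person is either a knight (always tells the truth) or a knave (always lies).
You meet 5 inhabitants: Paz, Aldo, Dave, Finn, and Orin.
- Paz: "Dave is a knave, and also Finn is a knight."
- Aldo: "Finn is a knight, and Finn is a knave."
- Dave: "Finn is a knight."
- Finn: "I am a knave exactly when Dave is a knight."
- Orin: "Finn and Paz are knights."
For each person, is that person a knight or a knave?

Paz is a knave, so "Dave is a knave, and also Finn is a knight" must be False — and it is.
Aldo is a knave; "Finn is a knight, and Finn is a knave" is False, as required.
Dave (knave): "Finn is a knight" — False. ✓
Finn (knave): "I am a knave exactly when Dave is a knight" — False. ✓
Since Orin is a knave, "Finn and Paz are knights" needs to be False, which holds.

Paz is a knave, Aldo is a knave, Dave is a knave, Finn is a knave, and Orin is a knave.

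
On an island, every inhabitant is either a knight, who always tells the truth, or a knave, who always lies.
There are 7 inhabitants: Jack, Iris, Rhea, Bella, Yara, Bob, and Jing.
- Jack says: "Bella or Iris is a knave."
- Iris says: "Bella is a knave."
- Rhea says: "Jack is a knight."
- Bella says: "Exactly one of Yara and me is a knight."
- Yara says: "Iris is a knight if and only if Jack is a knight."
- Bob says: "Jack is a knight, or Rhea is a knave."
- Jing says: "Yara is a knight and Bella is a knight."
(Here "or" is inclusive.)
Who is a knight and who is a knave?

Jack is a knight, Iris is a knave, Rhea is a knight, Bella is a knight, Yara is a knave, Bob is a knight, and Jing is a knave.

Since Jack is a knight, "Bella or Iris is a knave" needs to be True, which holds.
Iris is a knave, and the claim "Bella is a knave" is indeed False.
Since Rhea is a knight, "Jack is a knight" needs to be True, which holds.
Bella (knight): "exactly one of Yara and me is a knight" — True. ✓
Yara is a knave; "Iris is a knight if and only if Jack is a knight" is False, as required.
Bob (knight): "Jack is a knight, or Rhea is a knave" — True. ✓
Jing is a knave, and the claim "Yara is a knight and Bella is a knight" is indeed False.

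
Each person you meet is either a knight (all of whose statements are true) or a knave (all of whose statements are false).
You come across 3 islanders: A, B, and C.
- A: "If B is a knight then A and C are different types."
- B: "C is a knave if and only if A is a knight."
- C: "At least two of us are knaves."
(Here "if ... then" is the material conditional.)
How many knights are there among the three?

The unique consistent assignment is A=knight, B=knight, C=knave.
That has 2 knights.

2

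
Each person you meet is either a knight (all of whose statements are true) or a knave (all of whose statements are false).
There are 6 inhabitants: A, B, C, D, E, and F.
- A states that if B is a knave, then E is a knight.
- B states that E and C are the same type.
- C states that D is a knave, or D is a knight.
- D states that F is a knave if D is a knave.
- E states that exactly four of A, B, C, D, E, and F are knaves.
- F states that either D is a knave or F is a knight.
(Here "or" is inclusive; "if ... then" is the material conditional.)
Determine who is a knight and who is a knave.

A is a knave, B is a knave, C is a knight, D is a knight, E is a knave, and F is a knight.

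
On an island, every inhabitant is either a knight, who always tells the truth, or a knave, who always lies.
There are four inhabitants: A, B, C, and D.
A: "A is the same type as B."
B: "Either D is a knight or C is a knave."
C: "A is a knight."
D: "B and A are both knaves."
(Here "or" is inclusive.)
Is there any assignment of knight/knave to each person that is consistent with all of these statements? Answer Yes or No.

Yes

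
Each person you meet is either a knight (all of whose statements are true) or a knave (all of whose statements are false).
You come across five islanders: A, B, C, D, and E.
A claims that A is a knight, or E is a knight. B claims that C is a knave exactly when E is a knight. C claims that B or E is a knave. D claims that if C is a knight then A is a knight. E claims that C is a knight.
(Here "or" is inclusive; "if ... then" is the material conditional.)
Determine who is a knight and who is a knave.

A is a knight; "A is a knight, or E is a knight" is True, as required.
Since B is a knave, "C is a knave exactly when E is a knight" needs to be False, which holds.
Since C is a knight, "B or E is a knave" needs to be True, which holds.
D (knight): "if C is a knight then A is a knight" — True. ✓
E is a knight, and the claim "C is a knight" is indeed True.

A is a knight, B is a knave, C is a knight, D is a knight, and E is a knight.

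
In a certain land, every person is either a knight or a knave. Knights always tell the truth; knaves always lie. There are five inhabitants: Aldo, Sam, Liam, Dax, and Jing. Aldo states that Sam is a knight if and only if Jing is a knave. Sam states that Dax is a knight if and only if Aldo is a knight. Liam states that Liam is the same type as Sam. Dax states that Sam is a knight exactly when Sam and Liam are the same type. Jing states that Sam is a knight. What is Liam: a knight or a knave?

Liam is a knave.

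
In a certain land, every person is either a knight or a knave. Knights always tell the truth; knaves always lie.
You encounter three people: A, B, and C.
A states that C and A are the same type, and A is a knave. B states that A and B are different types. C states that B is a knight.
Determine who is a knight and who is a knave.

A is a knave, B is a knight, and C is a knight.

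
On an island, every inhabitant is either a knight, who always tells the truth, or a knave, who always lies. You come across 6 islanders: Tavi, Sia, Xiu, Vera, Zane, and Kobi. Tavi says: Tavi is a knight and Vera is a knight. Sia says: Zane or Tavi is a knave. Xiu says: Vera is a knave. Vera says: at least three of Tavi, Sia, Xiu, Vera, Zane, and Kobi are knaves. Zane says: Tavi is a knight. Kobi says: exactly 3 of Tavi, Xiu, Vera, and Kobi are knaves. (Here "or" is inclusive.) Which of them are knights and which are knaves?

Tavi is a knight, Sia is a knave, Xiu is a knave, Vera is a knight, Zane is a knight, and Kobi is a knave.

As a knight, Tavi's statement "Tavi is a knight and Vera is a knight" should be true; it is.
Since Sia is a knave, "Zane or Tavi is a knave" needs to be False, which holds.
Xiu is a knave; "Vera is a knave" is False, as required.
Since Vera is a knight, "at least three of Tavi, Sia, Xiu, Vera, Zane, and Kobi are knaves" needs to be true, which holds.
Zane is a knight, and the claim "Tavi is a knight" is indeed true.
Kobi is a knave, and the claim "exactly 3 of Tavi, Xiu, Vera, and Kobi are knaves" is indeed False.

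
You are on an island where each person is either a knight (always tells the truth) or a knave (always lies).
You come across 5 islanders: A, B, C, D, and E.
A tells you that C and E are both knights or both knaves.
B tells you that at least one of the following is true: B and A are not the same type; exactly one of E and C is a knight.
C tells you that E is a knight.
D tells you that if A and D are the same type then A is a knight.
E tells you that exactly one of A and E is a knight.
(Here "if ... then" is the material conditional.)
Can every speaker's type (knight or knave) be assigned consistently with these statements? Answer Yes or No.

No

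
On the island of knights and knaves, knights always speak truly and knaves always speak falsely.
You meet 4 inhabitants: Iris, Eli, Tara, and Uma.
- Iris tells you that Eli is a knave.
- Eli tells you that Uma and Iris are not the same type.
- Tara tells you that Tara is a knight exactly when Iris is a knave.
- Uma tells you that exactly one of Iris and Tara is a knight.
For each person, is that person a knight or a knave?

Suppose Iris is a knight. Then Iris's statement "Eli is a knave" would have to be true. Checking the 8 ways to assign the others, none is consistent with every speaker.
(For instance, with Eli=knight, Tara=knight, Uma=knight, Iris's claim "Eli is a knave" comes out false where it would need to be true.)
So Iris must be a knave, making "Eli is a knave" false. Taking Iris=knave, Eli=knight, Tara=knight, Uma=knight, each remaining statement checks out:
  Eli (knight): "Uma and Iris are not the same type" — true. ✓
  Tara (knight): "Tara is a knight exactly when Iris is a knave" — true. ✓
  Uma (knight): "exactly one of Iris and Tara is a knight" — true. ✓
This is the unique consistent assignment.

Iris is a knave, Eli is a knight, Tara is a knight, and Uma is a knight.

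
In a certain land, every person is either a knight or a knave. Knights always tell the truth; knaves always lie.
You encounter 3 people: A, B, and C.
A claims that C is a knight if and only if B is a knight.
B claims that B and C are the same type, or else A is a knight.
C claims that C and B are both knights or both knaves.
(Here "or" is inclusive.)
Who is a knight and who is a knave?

A is a knight; "C is a knight if and only if B is a knight" is True, as required.
As a knight, B's statement "B and C are the same type, or else A is a knight" should be True; it is.
C is a knight, and the claim "C and B are both knights or both knaves" is indeed True.

A is a knight, B is a knight, and C is a knight.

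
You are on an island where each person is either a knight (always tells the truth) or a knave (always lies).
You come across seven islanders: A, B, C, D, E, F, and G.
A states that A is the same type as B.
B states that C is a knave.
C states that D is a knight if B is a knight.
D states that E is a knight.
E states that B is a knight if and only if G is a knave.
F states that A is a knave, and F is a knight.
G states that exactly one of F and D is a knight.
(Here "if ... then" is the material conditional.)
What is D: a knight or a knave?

D is a knave.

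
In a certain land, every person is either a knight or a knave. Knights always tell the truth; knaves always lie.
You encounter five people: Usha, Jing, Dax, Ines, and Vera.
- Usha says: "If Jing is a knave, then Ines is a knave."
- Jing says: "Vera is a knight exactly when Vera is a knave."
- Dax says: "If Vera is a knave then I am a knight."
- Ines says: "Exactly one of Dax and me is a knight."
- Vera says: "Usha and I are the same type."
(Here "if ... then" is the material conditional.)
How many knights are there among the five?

The unique consistent assignment is Usha=knight, Jing=knave, Dax=knave, Ines=knave, Vera=knave.
That has 1 knight.

1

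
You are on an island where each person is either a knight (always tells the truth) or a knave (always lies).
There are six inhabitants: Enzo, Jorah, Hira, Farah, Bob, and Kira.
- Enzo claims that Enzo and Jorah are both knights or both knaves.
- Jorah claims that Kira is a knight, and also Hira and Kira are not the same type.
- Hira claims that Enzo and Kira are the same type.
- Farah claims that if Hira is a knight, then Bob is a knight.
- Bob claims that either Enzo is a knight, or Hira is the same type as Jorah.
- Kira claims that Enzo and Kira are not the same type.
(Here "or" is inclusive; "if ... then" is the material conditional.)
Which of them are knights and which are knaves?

Enzo is a knave, so "Enzo and Jorah are both knights or both knaves" must be False — and it is.
As a knight, Jorah's statement "Kira is a knight, and also Hira and Kira are not the same type" should be true; it is.
Hira is a knave, so "Enzo and Kira are the same type" must be False — and it is.
Farah (knight): "if Hira is a knight, then Bob is a knight" — true. ✓
Bob is a knave; "either Enzo is a knight, or Hira is the same type as Jorah" is False, as required.
As a knight, Kira's statement "Enzo and Kira are not the same type" should be true; it is.

Knights: Jorah, Farah, and Kira. Knaves: Enzo, Hira, and Bob.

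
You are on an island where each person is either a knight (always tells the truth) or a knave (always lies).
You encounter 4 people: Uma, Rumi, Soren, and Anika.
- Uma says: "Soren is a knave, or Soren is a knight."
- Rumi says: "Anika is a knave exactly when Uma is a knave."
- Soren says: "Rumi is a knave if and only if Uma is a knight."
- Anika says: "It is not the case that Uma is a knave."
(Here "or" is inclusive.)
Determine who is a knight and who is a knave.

Knights: Uma, Rumi, and Anika. Knaves: Soren.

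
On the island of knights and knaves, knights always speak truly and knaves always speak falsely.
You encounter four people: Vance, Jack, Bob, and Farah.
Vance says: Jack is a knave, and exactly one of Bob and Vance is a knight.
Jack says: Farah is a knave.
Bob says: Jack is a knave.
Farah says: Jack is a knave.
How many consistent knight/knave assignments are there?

Consistent assignments:
  Vance=knave, Jack=knight, Bob=knave, Farah=knave

1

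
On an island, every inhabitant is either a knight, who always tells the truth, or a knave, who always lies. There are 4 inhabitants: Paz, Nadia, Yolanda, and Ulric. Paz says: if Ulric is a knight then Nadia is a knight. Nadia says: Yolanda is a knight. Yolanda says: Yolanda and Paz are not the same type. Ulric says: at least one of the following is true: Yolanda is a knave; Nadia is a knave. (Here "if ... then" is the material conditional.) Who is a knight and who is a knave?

Since Paz is a knave, "if Ulric is a knight then Nadia is a knight" needs to be false, which holds.
As a knave, Nadia's statement "Yolanda is a knight" should be false; it is.
Yolanda is a knave, so "Yolanda and Paz are not the same type" must be false — and it is.
Ulric is a knight, so "at least one of the following is true: Yolanda is a knave; Nadia is a knave" must be true — and it is.

Paz is a knave, Nadia is a knave, Yolanda is a knave, and Ulric is a knight.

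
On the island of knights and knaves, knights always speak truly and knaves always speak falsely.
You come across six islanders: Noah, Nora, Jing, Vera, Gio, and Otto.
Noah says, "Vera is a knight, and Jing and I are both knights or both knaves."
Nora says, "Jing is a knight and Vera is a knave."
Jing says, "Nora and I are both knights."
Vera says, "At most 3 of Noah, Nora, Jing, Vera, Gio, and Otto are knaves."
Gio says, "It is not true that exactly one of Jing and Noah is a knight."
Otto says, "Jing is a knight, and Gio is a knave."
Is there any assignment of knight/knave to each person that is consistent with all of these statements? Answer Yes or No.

Yes

One consistent assignment: Noah=knave, Nora=knave, Jing=knave, Vera=knave, Gio=knight, Otto=knave.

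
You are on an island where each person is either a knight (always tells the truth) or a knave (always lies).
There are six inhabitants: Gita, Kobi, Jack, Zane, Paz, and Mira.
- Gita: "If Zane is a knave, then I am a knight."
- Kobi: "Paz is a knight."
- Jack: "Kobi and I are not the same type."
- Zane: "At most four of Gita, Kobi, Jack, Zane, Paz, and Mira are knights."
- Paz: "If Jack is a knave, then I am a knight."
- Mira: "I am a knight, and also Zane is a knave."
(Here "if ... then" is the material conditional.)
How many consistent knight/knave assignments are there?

1

Consistent assignments:
  Gita=knight, Kobi=knave, Jack=knave, Zane=knight, Paz=knave, Mira=knave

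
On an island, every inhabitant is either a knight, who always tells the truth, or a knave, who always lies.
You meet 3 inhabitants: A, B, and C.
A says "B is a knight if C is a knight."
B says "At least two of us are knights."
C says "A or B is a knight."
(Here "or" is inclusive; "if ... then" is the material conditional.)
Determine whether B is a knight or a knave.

B is a knight.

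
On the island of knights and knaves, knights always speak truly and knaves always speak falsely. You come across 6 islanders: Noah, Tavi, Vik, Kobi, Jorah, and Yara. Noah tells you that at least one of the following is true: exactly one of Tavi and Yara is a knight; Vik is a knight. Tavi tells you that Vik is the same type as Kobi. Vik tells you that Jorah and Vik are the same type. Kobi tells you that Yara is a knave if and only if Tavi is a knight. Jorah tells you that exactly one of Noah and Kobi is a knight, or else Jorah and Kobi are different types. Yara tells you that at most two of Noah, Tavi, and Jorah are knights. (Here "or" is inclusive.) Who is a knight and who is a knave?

Noah is a knave, Tavi is a knight, Vik is a knave, Kobi is a knave, Jorah is a knight, and Yara is a knight.

Noah is a knave; "at least one of the following is true: exactly one of Tavi and Yara is a knight; Vik is a knight" is false, as required.
As a knight, Tavi's statement "Vik is the same type as Kobi" should be True; it is.
As a knave, Vik's statement "Jorah and Vik are the same type" should be false; it is.
Since Kobi is a knave, "Yara is a knave if and only if Tavi is a knight" needs to be false, which holds.
Jorah is a knight, so "exactly one of Noah and Kobi is a knight, or else Jorah and Kobi are different types" must be True — and it is.
Yara is a knight, so "at most two of Noah, Tavi, and Jorah are knights" must be True — and it is.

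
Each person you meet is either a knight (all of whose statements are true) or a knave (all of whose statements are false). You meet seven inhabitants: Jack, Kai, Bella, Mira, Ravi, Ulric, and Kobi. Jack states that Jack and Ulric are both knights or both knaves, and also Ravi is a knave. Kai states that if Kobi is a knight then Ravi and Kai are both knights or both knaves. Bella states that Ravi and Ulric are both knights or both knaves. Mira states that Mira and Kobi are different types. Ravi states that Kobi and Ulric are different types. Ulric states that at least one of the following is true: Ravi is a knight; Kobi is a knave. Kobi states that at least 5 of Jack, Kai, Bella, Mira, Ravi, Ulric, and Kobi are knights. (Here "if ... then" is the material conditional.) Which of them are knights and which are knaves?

Jack is a knave, and the claim "Jack and Ulric are both knights or both knaves, and also Ravi is a knave" is indeed False.
Kai is a knight, so "if Kobi is a knight then Ravi and Kai are both knights or both knaves" must be True — and it is.
Since Bella is a knight, "Ravi and Ulric are both knights or both knaves" needs to be True, which holds.
Mira is a knave; "Mira and Kobi are different types" is False, as required.
Since Ravi is a knight, "Kobi and Ulric are different types" needs to be True, which holds.
Ulric is a knight, so "at least one of the following is true: Ravi is a knight; Kobi is a knave" must be True — and it is.
Kobi is a knave; "at least 5 of Jack, Kai, Bella, Mira, Ravi, Ulric, and Kobi are knights" is False, as required.

Jack is a knave, Kai is a knight, Bella is a knight, Mira is a knave, Ravi is a knight, Ulric is a knight, and Kobi is a knave.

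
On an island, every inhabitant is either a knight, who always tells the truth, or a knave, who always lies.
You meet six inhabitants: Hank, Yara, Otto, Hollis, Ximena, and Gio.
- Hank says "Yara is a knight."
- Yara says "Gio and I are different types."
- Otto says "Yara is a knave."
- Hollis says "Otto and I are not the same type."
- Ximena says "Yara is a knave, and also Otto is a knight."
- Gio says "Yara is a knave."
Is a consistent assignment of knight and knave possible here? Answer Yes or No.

One consistent assignment: Hank=knight, Yara=knight, Otto=knave, Hollis=knight, Ximena=knave, Gio=knave.

Yes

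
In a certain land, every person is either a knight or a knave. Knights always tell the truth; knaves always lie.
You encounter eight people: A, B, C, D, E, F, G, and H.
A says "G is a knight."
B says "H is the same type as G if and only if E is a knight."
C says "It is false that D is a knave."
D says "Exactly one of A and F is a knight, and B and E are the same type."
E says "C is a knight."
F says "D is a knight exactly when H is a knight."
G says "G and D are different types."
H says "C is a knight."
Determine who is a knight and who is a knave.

A is a knight, B is a knight, C is a knave, D is a knave, E is a knave, F is a knight, G is a knight, and H is a knave.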